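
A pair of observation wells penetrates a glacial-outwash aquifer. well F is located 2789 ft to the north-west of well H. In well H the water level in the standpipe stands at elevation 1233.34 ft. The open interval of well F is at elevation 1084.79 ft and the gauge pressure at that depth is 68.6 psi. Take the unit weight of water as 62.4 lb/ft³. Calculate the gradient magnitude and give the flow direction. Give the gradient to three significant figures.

i ≈ 0.00350; groundwater flows toward the south-east

Total head at well H: h = 1233.34 ft (water level in the piezometer is the total head).
Pressure head at well F: ψ = 144·P/γ = 144 × 68.6 / 62.4 = 158.31 ft.
Total head at well F: h = z + ψ = 1084.79 + 158.31 = 1243.10 ft.
Head difference: h(well H) − h(well F) = 1233.34 − 1243.10 = -9.76 ft.
Hydraulic gradient: i = |Δh| / L = 9.76 / 2789 = 0.00350.
Flow is from higher to lower head: from well F toward well H, i.e. toward the south-east.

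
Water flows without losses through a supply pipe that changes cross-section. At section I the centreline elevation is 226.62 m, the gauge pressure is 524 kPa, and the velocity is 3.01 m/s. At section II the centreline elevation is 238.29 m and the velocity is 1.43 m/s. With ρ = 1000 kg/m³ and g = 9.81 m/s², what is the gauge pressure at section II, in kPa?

P₂ ≈ 413 kPa

Pressure head at I: ψ₁ = P₁/(ρg) = 524×1000 / (1000 × 9.81) = 53.41 m.
Velocity heads: v₁²/2g = 3.01²/19.62 = 0.462 m; v₂²/2g = 1.43²/19.62 = 0.104 m.
Total head H = z₁ + ψ₁ + v₁²/2g = 226.62 + 53.41 + 0.462 = 280.49 m.
ψ₂ = H − z₂ − v₂²/2g = 280.49 − 238.29 − 0.104 = 42.10 m.
P₂ = ρgψ₂ = 1000 × 9.81 × 42.10 ≈ 413 kPa.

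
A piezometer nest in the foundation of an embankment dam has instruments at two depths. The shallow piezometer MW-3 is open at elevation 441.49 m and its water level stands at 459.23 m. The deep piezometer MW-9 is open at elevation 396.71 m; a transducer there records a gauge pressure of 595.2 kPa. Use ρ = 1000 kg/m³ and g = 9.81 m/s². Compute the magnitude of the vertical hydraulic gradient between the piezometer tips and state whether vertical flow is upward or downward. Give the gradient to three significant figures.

Total head at MW-3: h = 459.23 m (water level in the standpipe).
Pressure head at MW-9: ψ = P/(ρg) = 595.2×1000 / (1000 × 9.81) = 60.67 m.
Total head at MW-9: h = z + ψ = 396.71 + 60.67 = 457.38 m.
Δh = h(MW-3) − h(MW-9) = 459.23 − 457.38 = 1.85 m.
Vertical separation Δz = 441.49 − 396.71 = 44.78 m.
|i_v| = |Δh| / Δz = 1.85 / 44.78 = 0.0413.
Head is higher in the shallow piezometer, so vertical flow is downward (recharge condition).

|i_v| ≈ 0.0413; vertical flow is downward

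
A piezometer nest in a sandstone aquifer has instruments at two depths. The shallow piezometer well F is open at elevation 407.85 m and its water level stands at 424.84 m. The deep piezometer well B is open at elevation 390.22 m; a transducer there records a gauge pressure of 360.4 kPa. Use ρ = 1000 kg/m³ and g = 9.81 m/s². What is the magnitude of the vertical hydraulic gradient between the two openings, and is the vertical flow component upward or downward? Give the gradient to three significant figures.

|i_v| ≈ 0.120; vertical flow is upward

Total head at well F: h = 424.84 m (water level in the standpipe).
Pressure head at well B: ψ = P/(ρg) = 360.4×1000 / (1000 × 9.81) = 36.74 m.
Total head at well B: h = z + ψ = 390.22 + 36.74 = 426.96 m.
Δh = h(well F) − h(well B) = 424.84 − 426.96 = -2.12 m.
Vertical separation Δz = 407.85 − 390.22 = 17.63 m.
|i_v| = |Δh| / Δz = 2.12 / 17.63 = 0.120.
Head is higher in the deep piezometer, so vertical flow is upward (discharge condition).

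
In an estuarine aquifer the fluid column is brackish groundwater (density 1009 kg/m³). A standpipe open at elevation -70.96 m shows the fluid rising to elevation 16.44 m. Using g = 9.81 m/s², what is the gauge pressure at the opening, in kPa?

Pressure head ψ = h − z = 16.44 − (-70.96) = 87.40 m.
P = ρgψ = 1009 × 9.81 × 87.40 = 865111 Pa ≈ 865 kPa.

P ≈ 865 kPa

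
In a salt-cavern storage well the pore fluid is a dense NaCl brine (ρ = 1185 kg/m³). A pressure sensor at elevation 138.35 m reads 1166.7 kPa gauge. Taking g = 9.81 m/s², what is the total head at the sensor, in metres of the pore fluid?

h ≈ 238.71 m

ψ = P/(ρg) = 1166.7×1000 / (1185 × 9.81) = 100.36 m.
h = z + ψ = 138.35 + 100.36 = 238.71 m.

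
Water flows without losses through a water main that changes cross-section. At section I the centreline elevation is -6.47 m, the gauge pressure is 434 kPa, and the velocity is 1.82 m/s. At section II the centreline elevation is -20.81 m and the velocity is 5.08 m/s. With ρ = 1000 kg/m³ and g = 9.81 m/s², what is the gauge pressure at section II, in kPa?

Pressure head at I: ψ₁ = P₁/(ρg) = 434×1000 / (1000 × 9.81) = 44.24 m.
Velocity heads: v₁²/2g = 1.82²/19.62 = 0.169 m; v₂²/2g = 5.08²/19.62 = 1.315 m.
Total head H = z₁ + ψ₁ + v₁²/2g = -6.47 + 44.24 + 0.169 = 37.94 m.
ψ₂ = H − z₂ − v₂²/2g = 37.94 − (-20.81) − 1.315 = 57.44 m.
P₂ = ρgψ₂ = 1000 × 9.81 × 57.44 ≈ 563 kPa.

P₂ ≈ 563 kPa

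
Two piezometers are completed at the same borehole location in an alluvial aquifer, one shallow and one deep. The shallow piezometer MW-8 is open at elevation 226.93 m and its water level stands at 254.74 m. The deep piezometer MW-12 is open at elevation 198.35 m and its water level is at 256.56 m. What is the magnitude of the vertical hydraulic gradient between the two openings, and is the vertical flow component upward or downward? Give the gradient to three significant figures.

Total head at MW-8: h = 254.74 m (water level in the standpipe).
Total head at MW-12: h = 256.56 m.
Δh = h(MW-8) − h(MW-12) = 254.74 − 256.56 = -1.82 m.
Vertical separation Δz = 226.93 − 198.35 = 28.58 m.
|i_v| = |Δh| / Δz = 1.82 / 28.58 = 0.0637.
Head is higher in the deep piezometer, so vertical flow is upward (discharge condition).

|i_v| ≈ 0.0637; vertical flow is upward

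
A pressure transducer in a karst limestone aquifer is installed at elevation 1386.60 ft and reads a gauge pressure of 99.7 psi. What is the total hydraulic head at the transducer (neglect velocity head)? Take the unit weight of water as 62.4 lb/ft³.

ψ = 144·P/γ = 144 × 99.7 / 62.4 = 230.08 ft.
h = z + ψ = 1386.60 + 230.08 = 1616.68 ft.

h ≈ 1616.68 ft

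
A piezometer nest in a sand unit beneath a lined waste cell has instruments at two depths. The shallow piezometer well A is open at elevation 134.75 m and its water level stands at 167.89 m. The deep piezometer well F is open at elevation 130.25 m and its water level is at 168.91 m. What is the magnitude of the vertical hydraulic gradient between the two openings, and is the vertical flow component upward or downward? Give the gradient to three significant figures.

|i_v| ≈ 0.227; vertical flow is upward

Total head at well A: h = 167.89 m (water level in the standpipe).
Total head at well F: h = 168.91 m.
Δh = h(well A) − h(well F) = 167.89 − 168.91 = -1.02 m.
Vertical separation Δz = 134.75 − 130.25 = 4.50 m.
|i_v| = |Δh| / Δz = 1.02 / 4.50 = 0.227.
Head is higher in the deep piezometer, so vertical flow is upward (discharge condition).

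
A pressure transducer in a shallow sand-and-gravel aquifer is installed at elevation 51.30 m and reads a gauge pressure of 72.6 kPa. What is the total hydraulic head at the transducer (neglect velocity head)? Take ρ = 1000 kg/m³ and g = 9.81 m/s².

h ≈ 58.70 m

ψ = P/(ρg) = 72.6×1000 / (1000 × 9.81) = 7.40 m.
h = z + ψ = 51.30 + 7.40 = 58.70 m.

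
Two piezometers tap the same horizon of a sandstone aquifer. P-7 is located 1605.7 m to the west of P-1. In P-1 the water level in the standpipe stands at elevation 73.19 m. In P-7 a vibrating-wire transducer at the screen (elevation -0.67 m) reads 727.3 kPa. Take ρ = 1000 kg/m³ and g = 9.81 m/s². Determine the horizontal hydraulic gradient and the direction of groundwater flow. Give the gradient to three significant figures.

Total head at P-1: h = 73.19 m (water level in the piezometer is the total head).
Pressure head at P-7: ψ = P/(ρg) = 727.3×1000 / (1000 × 9.81) = 74.14 m.
Total head at P-7: h = z + ψ = -0.67 + 74.14 = 73.47 m.
Head difference: h(P-1) − h(P-7) = 73.19 − 73.47 = -0.28 m.
Hydraulic gradient: i = |Δh| / L = 0.28 / 1605.7 = 0.000174.
Flow is from higher to lower head: from P-7 toward P-1, i.e. toward the east.

i ≈ 0.000174; groundwater flows toward the east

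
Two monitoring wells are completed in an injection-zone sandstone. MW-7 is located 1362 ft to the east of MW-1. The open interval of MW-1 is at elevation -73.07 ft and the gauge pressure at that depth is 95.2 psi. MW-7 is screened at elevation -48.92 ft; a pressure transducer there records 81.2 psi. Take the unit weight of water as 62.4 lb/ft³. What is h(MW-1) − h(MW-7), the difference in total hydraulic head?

Pressure head at MW-1: ψ = 144·P/γ = 144 × 95.2 / 62.4 = 219.69 ft.
Total head at MW-1: h = z + ψ = -73.07 + 219.69 = 146.62 ft.
Pressure head at MW-7: ψ = 144·P/γ = 144 × 81.2 / 62.4 = 187.38 ft.
Total head at MW-7: h = z + ψ = -48.92 + 187.38 = 138.46 ft.
Head difference: h(MW-1) − h(MW-7) = 146.62 − 138.46 = 8.16 ft.

Δh ≈ 8.16 ft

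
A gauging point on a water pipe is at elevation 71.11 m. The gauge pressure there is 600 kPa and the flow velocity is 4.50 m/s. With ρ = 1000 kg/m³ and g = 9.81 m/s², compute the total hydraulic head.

h ≈ 133.30 m

Pressure head ψ = P/(ρg) = 600×1000 / (1000 × 9.81) = 61.16 m.
Velocity head = v²/(2g) = 4.50² / (2 × 9.81) = 1.032 m.
h = z + ψ + v²/(2g) = 71.11 + 61.16 + 1.032 = 133.30 m.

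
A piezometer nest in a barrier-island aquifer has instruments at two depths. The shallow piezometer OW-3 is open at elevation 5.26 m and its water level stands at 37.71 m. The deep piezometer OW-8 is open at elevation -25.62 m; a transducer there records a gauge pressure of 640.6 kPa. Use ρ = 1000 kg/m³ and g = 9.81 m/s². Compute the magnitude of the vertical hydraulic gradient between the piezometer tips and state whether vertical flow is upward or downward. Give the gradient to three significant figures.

Total head at OW-3: h = 37.71 m (water level in the standpipe).
Pressure head at OW-8: ψ = P/(ρg) = 640.6×1000 / (1000 × 9.81) = 65.30 m.
Total head at OW-8: h = z + ψ = -25.62 + 65.30 = 39.68 m.
Δh = h(OW-3) − h(OW-8) = 37.71 − 39.68 = -1.97 m.
Vertical separation Δz = 5.26 − (-25.62) = 30.88 m.
|i_v| = |Δh| / Δz = 1.97 / 30.88 = 0.0638.
Head is higher in the deep piezometer, so vertical flow is upward (discharge condition).

|i_v| ≈ 0.0638; vertical flow is upward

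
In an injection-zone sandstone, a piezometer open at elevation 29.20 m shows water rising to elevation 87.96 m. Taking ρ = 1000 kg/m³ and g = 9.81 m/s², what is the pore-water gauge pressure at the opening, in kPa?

P ≈ 576 kPa

Pressure head ψ = h − z = 87.96 − 29.20 = 58.76 m.
P = ρgψ = 1000 × 9.81 × 58.76 = 576436 Pa ≈ 576 kPa.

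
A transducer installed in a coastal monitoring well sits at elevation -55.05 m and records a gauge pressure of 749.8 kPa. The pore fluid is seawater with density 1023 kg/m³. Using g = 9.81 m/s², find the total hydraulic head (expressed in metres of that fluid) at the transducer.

ψ = P/(ρg) = 749.8×1000 / (1023 × 9.81) = 74.71 m.
h = z + ψ = -55.05 + 74.71 = 19.66 m.

h ≈ 19.66 m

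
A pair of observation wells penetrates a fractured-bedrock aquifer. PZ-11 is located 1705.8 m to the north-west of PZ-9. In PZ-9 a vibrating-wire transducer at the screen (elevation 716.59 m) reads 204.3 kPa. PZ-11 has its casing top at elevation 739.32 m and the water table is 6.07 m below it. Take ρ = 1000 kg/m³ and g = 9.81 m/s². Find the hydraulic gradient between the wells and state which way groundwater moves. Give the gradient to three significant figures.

Pressure head at PZ-9: ψ = P/(ρg) = 204.3×1000 / (1000 × 9.81) = 20.83 m.
Total head at PZ-9: h = z + ψ = 716.59 + 20.83 = 737.42 m.
Total head at PZ-11: h = 739.32 − 6.07 = 733.25 m.
Head difference: h(PZ-9) − h(PZ-11) = 737.42 − 733.25 = 4.17 m.
Hydraulic gradient: i = |Δh| / L = 4.17 / 1705.8 = 0.00244.
Flow is from higher to lower head: from PZ-9 toward PZ-11, i.e. toward the north-west.

i ≈ 0.00244; groundwater flows toward the north-west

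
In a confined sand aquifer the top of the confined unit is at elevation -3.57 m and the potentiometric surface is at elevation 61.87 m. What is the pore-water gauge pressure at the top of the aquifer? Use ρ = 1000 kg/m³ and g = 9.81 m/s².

Pressure head at the aquifer top: ψ = h − z = 61.87 − (-3.57) = 65.44 m.
P = ρgψ = 1000 × 9.81 × 65.44 = 641966 Pa ≈ 642 kPa.

P ≈ 642 kPa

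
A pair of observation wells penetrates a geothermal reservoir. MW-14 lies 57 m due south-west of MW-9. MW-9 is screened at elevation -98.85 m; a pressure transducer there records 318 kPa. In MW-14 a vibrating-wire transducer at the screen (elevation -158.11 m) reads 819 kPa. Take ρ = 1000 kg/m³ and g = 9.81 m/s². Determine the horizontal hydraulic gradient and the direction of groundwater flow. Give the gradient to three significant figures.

i ≈ 0.144; groundwater flows toward the south-west

Pressure head at MW-9: ψ = P/(ρg) = 318×1000 / (1000 × 9.81) = 32.42 m.
Total head at MW-9: h = z + ψ = -98.85 + 32.42 = -66.43 m.
Pressure head at MW-14: ψ = P/(ρg) = 819×1000 / (1000 × 9.81) = 83.49 m.
Total head at MW-14: h = z + ψ = -158.11 + 83.49 = -74.62 m.
Head difference: h(MW-9) − h(MW-14) = -66.43 − (-74.62) = 8.19 m.
Hydraulic gradient: i = |Δh| / L = 8.19 / 57 = 0.144.
Flow is from higher to lower head: from MW-9 toward MW-14, i.e. toward the south-west.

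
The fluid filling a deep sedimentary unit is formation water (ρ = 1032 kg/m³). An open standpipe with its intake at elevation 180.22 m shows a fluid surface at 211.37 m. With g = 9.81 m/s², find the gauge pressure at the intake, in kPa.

P ≈ 315 kPa

Pressure head ψ = h − z = 211.37 − 180.22 = 31.15 m.
P = ρgψ = 1032 × 9.81 × 31.15 = 315360 Pa ≈ 315 kPa.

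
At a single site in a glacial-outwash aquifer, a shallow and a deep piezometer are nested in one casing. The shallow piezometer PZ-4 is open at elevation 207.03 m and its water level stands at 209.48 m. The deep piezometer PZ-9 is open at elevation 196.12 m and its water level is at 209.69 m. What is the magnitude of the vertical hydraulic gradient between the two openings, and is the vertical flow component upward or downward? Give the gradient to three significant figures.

Total head at PZ-4: h = 209.48 m (water level in the standpipe).
Total head at PZ-9: h = 209.69 m.
Δh = h(PZ-4) − h(PZ-9) = 209.48 − 209.69 = -0.21 m.
Vertical separation Δz = 207.03 − 196.12 = 10.91 m.
|i_v| = |Δh| / Δz = 0.21 / 10.91 = 0.0192.
Head is higher in the deep piezometer, so vertical flow is upward (discharge condition).

|i_v| ≈ 0.0192; vertical flow is upward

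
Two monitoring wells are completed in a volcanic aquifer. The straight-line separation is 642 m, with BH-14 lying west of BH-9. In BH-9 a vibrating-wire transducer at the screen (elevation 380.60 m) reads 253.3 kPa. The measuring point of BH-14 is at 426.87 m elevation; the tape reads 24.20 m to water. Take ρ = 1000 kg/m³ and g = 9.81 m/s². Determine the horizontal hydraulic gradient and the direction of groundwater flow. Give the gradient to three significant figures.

Pressure head at BH-9: ψ = P/(ρg) = 253.3×1000 / (1000 × 9.81) = 25.82 m.
Total head at BH-9: h = z + ψ = 380.60 + 25.82 = 406.42 m.
Total head at BH-14: h = 426.87 − 24.20 = 402.67 m.
Head difference: h(BH-9) − h(BH-14) = 406.42 − 402.67 = 3.75 m.
Hydraulic gradient: i = |Δh| / L = 3.75 / 642 = 0.00584.
Flow is from higher to lower head: from BH-9 toward BH-14, i.e. toward the west.

i ≈ 0.00584; groundwater flows toward the west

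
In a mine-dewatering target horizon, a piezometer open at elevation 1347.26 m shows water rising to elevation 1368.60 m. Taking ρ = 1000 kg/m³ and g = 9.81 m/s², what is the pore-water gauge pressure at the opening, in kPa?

P ≈ 209 kPa

Pressure head ψ = h − z = 1368.60 − 1347.26 = 21.34 m.
P = ρgψ = 1000 × 9.81 × 21.34 = 209345 Pa ≈ 209 kPa.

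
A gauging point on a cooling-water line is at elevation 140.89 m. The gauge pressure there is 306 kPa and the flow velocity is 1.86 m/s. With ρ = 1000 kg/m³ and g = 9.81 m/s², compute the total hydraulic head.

h ≈ 172.26 m

Pressure head ψ = P/(ρg) = 306×1000 / (1000 × 9.81) = 31.19 m.
Velocity head = v²/(2g) = 1.86² / (2 × 9.81) = 0.176 m.
h = z + ψ + v²/(2g) = 140.89 + 31.19 + 0.176 = 172.26 m.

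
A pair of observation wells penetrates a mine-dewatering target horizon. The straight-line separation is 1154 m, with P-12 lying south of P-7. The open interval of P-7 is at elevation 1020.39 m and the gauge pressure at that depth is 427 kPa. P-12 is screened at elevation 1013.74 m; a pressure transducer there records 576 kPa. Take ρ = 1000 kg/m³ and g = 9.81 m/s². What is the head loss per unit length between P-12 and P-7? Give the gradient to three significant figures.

i ≈ 0.00740 m/m

Pressure head at P-7: ψ = P/(ρg) = 427×1000 / (1000 × 9.81) = 43.53 m.
Total head at P-7: h = z + ψ = 1020.39 + 43.53 = 1063.92 m.
Pressure head at P-12: ψ = P/(ρg) = 576×1000 / (1000 × 9.81) = 58.72 m.
Total head at P-12: h = z + ψ = 1013.74 + 58.72 = 1072.46 m.
Head difference: h(P-7) − h(P-12) = 1063.92 − 1072.46 = -8.54 m.
Hydraulic gradient: i = |Δh| / L = 8.54 / 1154 = 0.00740.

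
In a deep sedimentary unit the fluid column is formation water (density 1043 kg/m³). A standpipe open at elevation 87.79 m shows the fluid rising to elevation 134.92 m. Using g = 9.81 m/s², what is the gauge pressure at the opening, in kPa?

P ≈ 482 kPa

Pressure head ψ = h − z = 134.92 − 87.79 = 47.13 m.
P = ρgψ = 1043 × 9.81 × 47.13 = 482226 Pa ≈ 482 kPa.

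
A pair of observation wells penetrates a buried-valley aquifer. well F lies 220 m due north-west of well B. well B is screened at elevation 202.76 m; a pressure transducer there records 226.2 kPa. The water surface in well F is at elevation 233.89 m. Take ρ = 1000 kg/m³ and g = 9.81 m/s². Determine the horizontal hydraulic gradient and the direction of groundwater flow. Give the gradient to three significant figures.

Pressure head at well B: ψ = P/(ρg) = 226.2×1000 / (1000 × 9.81) = 23.06 m.
Total head at well B: h = z + ψ = 202.76 + 23.06 = 225.82 m.
Total head at well F: h = 233.89 m (water level in the piezometer is the total head).
Head difference: h(well B) − h(well F) = 225.82 − 233.89 = -8.07 m.
Hydraulic gradient: i = |Δh| / L = 8.07 / 220 = 0.0367.
Flow is from higher to lower head: from well F toward well B, i.e. toward the south-east.

i ≈ 0.0367; groundwater flows toward the south-east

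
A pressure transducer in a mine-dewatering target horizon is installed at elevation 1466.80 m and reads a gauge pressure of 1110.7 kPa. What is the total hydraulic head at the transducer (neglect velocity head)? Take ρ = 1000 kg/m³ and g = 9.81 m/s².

h ≈ 1580.02 m

ψ = P/(ρg) = 1110.7×1000 / (1000 × 9.81) = 113.22 m.
h = z + ψ = 1466.80 + 113.22 = 1580.02 m.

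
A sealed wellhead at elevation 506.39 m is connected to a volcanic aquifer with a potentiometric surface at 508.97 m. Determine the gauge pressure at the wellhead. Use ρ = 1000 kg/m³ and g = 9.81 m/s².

P ≈ 25.3 kPa

Head above the cap: Δh = 508.97 − 506.39 = 2.58 m.
P = ρgΔh = 1000 × 9.81 × 2.58 = 25310 Pa ≈ 25.3 kPa.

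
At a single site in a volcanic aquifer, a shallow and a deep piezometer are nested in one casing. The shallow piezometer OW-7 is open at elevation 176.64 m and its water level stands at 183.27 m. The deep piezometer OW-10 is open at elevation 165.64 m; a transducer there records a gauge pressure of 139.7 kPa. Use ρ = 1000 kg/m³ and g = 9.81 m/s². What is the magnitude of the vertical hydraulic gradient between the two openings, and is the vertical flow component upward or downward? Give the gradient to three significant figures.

Total head at OW-7: h = 183.27 m (water level in the standpipe).
Pressure head at OW-10: ψ = P/(ρg) = 139.7×1000 / (1000 × 9.81) = 14.24 m.
Total head at OW-10: h = z + ψ = 165.64 + 14.24 = 179.88 m.
Δh = h(OW-7) − h(OW-10) = 183.27 − 179.88 = 3.39 m.
Vertical separation Δz = 176.64 − 165.64 = 11.00 m.
|i_v| = |Δh| / Δz = 3.39 / 11.00 = 0.308.
Head is higher in the shallow piezometer, so vertical flow is downward (recharge condition).

|i_v| ≈ 0.308; vertical flow is downward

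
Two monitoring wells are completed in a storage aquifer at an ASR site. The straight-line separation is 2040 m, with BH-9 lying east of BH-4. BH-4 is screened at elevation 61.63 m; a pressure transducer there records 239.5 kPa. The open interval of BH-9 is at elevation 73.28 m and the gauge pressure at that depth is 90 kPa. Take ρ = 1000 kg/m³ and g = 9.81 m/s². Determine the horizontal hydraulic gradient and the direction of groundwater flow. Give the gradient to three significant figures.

Pressure head at BH-4: ψ = P/(ρg) = 239.5×1000 / (1000 × 9.81) = 24.41 m.
Total head at BH-4: h = z + ψ = 61.63 + 24.41 = 86.04 m.
Pressure head at BH-9: ψ = P/(ρg) = 90×1000 / (1000 × 9.81) = 9.17 m.
Total head at BH-9: h = z + ψ = 73.28 + 9.17 = 82.45 m.
Head difference: h(BH-4) − h(BH-9) = 86.04 − 82.45 = 3.59 m.
Hydraulic gradient: i = |Δh| / L = 3.59 / 2040 = 0.00176.
Flow is from higher to lower head: from BH-4 toward BH-9, i.e. toward the east.

i ≈ 0.00176; groundwater flows toward the east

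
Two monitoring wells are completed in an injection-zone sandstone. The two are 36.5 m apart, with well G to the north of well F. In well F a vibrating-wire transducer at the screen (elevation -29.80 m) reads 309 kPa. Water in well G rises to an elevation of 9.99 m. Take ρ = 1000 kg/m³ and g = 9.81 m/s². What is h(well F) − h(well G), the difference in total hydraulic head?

Pressure head at well F: ψ = P/(ρg) = 309×1000 / (1000 × 9.81) = 31.50 m.
Total head at well F: h = z + ψ = -29.80 + 31.50 = 1.70 m.
Total head at well G: h = 9.99 m (water level in the piezometer is the total head).
Head difference: h(well F) − h(well G) = 1.70 − 9.99 = -8.29 m.

Δh ≈ -8.29 m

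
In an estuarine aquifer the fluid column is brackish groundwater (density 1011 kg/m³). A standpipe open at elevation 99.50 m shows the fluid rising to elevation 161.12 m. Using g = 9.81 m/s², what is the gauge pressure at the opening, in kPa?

Pressure head ψ = h − z = 161.12 − 99.50 = 61.62 m.
P = ρgψ = 1011 × 9.81 × 61.62 = 611142 Pa ≈ 611 kPa.

P ≈ 611 kPa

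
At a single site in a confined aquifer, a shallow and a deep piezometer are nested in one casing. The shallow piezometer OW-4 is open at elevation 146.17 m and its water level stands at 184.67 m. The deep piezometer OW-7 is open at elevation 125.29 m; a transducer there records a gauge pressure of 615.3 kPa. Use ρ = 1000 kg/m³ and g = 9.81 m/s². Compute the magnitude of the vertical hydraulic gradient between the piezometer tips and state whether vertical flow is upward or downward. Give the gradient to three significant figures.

Total head at OW-4: h = 184.67 m (water level in the standpipe).
Pressure head at OW-7: ψ = P/(ρg) = 615.3×1000 / (1000 × 9.81) = 62.72 m.
Total head at OW-7: h = z + ψ = 125.29 + 62.72 = 188.01 m.
Δh = h(OW-4) − h(OW-7) = 184.67 − 188.01 = -3.34 m.
Vertical separation Δz = 146.17 − 125.29 = 20.88 m.
|i_v| = |Δh| / Δz = 3.34 / 20.88 = 0.160.
Head is higher in the deep piezometer, so vertical flow is upward (discharge condition).

|i_v| ≈ 0.160; vertical flow is upward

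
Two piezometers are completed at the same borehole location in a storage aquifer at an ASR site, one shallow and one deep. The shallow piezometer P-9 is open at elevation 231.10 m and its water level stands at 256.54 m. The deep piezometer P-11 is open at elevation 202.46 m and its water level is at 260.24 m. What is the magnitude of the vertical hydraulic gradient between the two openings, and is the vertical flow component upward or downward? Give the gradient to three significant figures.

|i_v| ≈ 0.129; vertical flow is upward

Total head at P-9: h = 256.54 m (water level in the standpipe).
Total head at P-11: h = 260.24 m.
Δh = h(P-9) − h(P-11) = 256.54 − 260.24 = -3.70 m.
Vertical separation Δz = 231.10 − 202.46 = 28.64 m.
|i_v| = |Δh| / Δz = 3.70 / 28.64 = 0.129.
Head is higher in the deep piezometer, so vertical flow is upward (discharge condition).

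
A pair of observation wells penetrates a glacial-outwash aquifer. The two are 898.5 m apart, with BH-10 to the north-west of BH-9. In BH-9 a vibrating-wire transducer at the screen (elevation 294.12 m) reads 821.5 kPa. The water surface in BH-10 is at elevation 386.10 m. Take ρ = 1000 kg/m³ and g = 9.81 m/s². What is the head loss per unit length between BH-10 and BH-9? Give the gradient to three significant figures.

i ≈ 0.00917 m/m

Pressure head at BH-9: ψ = P/(ρg) = 821.5×1000 / (1000 × 9.81) = 83.74 m.
Total head at BH-9: h = z + ψ = 294.12 + 83.74 = 377.86 m.
Total head at BH-10: h = 386.10 m (water level in the piezometer is the total head).
Head difference: h(BH-9) − h(BH-10) = 377.86 − 386.10 = -8.24 m.
Hydraulic gradient: i = |Δh| / L = 8.24 / 898.5 = 0.00917.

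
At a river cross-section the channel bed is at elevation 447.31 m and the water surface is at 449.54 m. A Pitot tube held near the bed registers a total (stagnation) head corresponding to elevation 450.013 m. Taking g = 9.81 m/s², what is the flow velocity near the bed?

Near the bed, under hydrostatic conditions, the piezometric head (z + ψ) equals the free-surface elevation, 449.54 m.
Velocity head = total − piezometric = 450.013 − 449.54 = 0.473 m.
v = √(2g·h_v) = √(2 × 9.81 × 0.473) = 3.05 m/s.

v ≈ 3.05 m/s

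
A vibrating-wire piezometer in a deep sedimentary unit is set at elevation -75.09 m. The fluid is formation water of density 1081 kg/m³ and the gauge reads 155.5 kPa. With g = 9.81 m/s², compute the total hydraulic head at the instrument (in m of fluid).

h ≈ -60.43 m

ψ = P/(ρg) = 155.5×1000 / (1081 × 9.81) = 14.66 m.
h = z + ψ = -75.09 + 14.66 = -60.43 m.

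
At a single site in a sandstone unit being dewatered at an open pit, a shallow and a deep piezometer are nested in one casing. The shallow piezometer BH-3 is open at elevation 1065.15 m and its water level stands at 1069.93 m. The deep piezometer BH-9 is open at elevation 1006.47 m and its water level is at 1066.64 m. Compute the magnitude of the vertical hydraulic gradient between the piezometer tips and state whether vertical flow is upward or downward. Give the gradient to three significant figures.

Total head at BH-3: h = 1069.93 m (water level in the standpipe).
Total head at BH-9: h = 1066.64 m.
Δh = h(BH-3) − h(BH-9) = 1069.93 − 1066.64 = 3.29 m.
Vertical separation Δz = 1065.15 − 1006.47 = 58.68 m.
|i_v| = |Δh| / Δz = 3.29 / 58.68 = 0.0561.
Head is higher in the shallow piezometer, so vertical flow is downward (recharge condition).

|i_v| ≈ 0.0561; vertical flow is downward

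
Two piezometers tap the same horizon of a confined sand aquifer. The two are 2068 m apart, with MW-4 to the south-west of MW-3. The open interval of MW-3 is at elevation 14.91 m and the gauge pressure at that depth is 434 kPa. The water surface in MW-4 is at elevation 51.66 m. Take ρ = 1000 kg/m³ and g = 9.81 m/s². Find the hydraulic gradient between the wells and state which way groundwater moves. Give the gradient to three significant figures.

i ≈ 0.00362; groundwater flows toward the south-west

Pressure head at MW-3: ψ = P/(ρg) = 434×1000 / (1000 × 9.81) = 44.24 m.
Total head at MW-3: h = z + ψ = 14.91 + 44.24 = 59.15 m.
Total head at MW-4: h = 51.66 m (water level in the piezometer is the total head).
Head difference: h(MW-3) − h(MW-4) = 59.15 − 51.66 = 7.49 m.
Hydraulic gradient: i = |Δh| / L = 7.49 / 2068 = 0.00362.
Flow is from higher to lower head: from MW-3 toward MW-4, i.e. toward the south-west.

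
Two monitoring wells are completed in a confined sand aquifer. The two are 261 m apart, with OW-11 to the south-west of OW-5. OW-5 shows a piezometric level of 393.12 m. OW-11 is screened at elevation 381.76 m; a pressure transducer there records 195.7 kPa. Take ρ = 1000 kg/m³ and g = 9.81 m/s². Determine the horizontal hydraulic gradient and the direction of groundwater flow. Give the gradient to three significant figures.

i ≈ 0.0329; groundwater flows toward the north-east

Total head at OW-5: h = 393.12 m (water level in the piezometer is the total head).
Pressure head at OW-11: ψ = P/(ρg) = 195.7×1000 / (1000 × 9.81) = 19.95 m.
Total head at OW-11: h = z + ψ = 381.76 + 19.95 = 401.71 m.
Head difference: h(OW-5) − h(OW-11) = 393.12 − 401.71 = -8.59 m.
Hydraulic gradient: i = |Δh| / L = 8.59 / 261 = 0.0329.
Flow is from higher to lower head: from OW-11 toward OW-5, i.e. toward the north-east.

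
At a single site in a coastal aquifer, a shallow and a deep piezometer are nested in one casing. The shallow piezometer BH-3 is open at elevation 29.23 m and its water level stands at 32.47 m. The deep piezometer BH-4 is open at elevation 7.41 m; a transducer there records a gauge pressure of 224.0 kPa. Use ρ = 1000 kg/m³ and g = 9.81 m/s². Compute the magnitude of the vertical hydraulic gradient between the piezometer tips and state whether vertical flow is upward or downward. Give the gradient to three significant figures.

Total head at BH-3: h = 32.47 m (water level in the standpipe).
Pressure head at BH-4: ψ = P/(ρg) = 224.0×1000 / (1000 × 9.81) = 22.83 m.
Total head at BH-4: h = z + ψ = 7.41 + 22.83 = 30.24 m.
Δh = h(BH-3) − h(BH-4) = 32.47 − 30.24 = 2.23 m.
Vertical separation Δz = 29.23 − 7.41 = 21.82 m.
|i_v| = |Δh| / Δz = 2.23 / 21.82 = 0.102.
Head is higher in the shallow piezometer, so vertical flow is downward (recharge condition).

|i_v| ≈ 0.102; vertical flow is downward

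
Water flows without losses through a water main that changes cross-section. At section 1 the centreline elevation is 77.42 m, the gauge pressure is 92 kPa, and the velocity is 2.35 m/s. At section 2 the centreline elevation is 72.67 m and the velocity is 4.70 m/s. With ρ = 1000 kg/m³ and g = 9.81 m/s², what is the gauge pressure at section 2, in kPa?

Pressure head at 1: ψ₁ = P₁/(ρg) = 92×1000 / (1000 × 9.81) = 9.38 m.
Velocity heads: v₁²/2g = 2.35²/19.62 = 0.281 m; v₂²/2g = 4.70²/19.62 = 1.126 m.
Total head H = z₁ + ψ₁ + v₁²/2g = 77.42 + 9.38 + 0.281 = 87.08 m.
ψ₂ = H − z₂ − v₂²/2g = 87.08 − 72.67 − 1.126 = 13.28 m.
P₂ = ρgψ₂ = 1000 × 9.81 × 13.28 ≈ 130 kPa.

P₂ ≈ 130 kPa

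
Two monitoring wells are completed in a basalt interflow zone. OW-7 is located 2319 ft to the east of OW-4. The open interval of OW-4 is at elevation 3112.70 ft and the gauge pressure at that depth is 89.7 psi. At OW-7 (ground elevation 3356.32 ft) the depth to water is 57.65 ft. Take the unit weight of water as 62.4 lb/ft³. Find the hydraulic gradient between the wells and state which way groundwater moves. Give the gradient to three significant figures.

i ≈ 0.00907; groundwater flows toward the east

Pressure head at OW-4: ψ = 144·P/γ = 144 × 89.7 / 62.4 = 207.00 ft.
Total head at OW-4: h = z + ψ = 3112.70 + 207.00 = 3319.70 ft.
Total head at OW-7: h = 3356.32 − 57.65 = 3298.67 ft.
Head difference: h(OW-4) − h(OW-7) = 3319.70 − 3298.67 = 21.03 ft.
Hydraulic gradient: i = |Δh| / L = 21.03 / 2319 = 0.00907.
Flow is from higher to lower head: from OW-4 toward OW-7, i.e. toward the east.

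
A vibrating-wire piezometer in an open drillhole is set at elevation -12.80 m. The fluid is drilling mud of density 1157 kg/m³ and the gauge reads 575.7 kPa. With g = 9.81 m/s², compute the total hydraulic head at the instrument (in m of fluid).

h ≈ 37.92 m

ψ = P/(ρg) = 575.7×1000 / (1157 × 9.81) = 50.72 m.
h = z + ψ = -12.80 + 50.72 = 37.92 m.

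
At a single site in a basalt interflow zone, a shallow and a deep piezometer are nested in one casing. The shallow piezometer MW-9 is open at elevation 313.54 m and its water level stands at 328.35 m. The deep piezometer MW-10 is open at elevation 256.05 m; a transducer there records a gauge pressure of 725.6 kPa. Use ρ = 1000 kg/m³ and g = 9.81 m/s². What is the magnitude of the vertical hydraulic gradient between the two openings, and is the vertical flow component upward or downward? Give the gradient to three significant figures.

|i_v| ≈ 0.0290; vertical flow is upward

Total head at MW-9: h = 328.35 m (water level in the standpipe).
Pressure head at MW-10: ψ = P/(ρg) = 725.6×1000 / (1000 × 9.81) = 73.97 m.
Total head at MW-10: h = z + ψ = 256.05 + 73.97 = 330.02 m.
Δh = h(MW-9) − h(MW-10) = 328.35 − 330.02 = -1.67 m.
Vertical separation Δz = 313.54 − 256.05 = 57.49 m.
|i_v| = |Δh| / Δz = 1.67 / 57.49 = 0.0290.
Head is higher in the deep piezometer, so vertical flow is upward (discharge condition).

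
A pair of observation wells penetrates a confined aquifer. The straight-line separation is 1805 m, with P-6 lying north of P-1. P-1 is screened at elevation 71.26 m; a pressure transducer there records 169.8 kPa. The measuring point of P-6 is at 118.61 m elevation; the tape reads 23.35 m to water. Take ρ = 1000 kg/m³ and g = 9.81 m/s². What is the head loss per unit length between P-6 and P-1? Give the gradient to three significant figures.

i ≈ 0.00371 m/m

Pressure head at P-1: ψ = P/(ρg) = 169.8×1000 / (1000 × 9.81) = 17.31 m.
Total head at P-1: h = z + ψ = 71.26 + 17.31 = 88.57 m.
Total head at P-6: h = 118.61 − 23.35 = 95.26 m.
Head difference: h(P-1) − h(P-6) = 88.57 − 95.26 = -6.69 m.
Hydraulic gradient: i = |Δh| / L = 6.69 / 1805 = 0.00371.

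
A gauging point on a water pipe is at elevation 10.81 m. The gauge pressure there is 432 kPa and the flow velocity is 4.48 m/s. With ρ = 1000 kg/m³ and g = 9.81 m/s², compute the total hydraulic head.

Pressure head ψ = P/(ρg) = 432×1000 / (1000 × 9.81) = 44.04 m.
Velocity head = v²/(2g) = 4.48² / (2 × 9.81) = 1.023 m.
h = z + ψ + v²/(2g) = 10.81 + 44.04 + 1.023 = 55.87 m.

h ≈ 55.87 m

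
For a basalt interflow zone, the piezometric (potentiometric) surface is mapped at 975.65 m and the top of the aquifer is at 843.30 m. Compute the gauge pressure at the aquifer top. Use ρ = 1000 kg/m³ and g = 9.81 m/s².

Pressure head at the aquifer top: ψ = h − z = 975.65 − 843.30 = 132.35 m.
P = ρgψ = 1000 × 9.81 × 132.35 = 1298354 Pa ≈ 1300 kPa.

P ≈ 1300 kPa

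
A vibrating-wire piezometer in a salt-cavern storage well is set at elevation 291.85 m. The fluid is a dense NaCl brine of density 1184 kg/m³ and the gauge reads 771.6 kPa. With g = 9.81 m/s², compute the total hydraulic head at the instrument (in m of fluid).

ψ = P/(ρg) = 771.6×1000 / (1184 × 9.81) = 66.43 m.
h = z + ψ = 291.85 + 66.43 = 358.28 m.

h ≈ 358.28 m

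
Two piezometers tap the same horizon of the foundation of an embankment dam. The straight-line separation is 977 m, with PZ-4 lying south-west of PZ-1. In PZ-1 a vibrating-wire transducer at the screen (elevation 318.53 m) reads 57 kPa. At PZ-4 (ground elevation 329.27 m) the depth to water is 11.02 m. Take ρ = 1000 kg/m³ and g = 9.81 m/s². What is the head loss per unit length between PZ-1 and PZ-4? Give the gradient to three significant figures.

Pressure head at PZ-1: ψ = P/(ρg) = 57×1000 / (1000 × 9.81) = 5.81 m.
Total head at PZ-1: h = z + ψ = 318.53 + 5.81 = 324.34 m.
Total head at PZ-4: h = 329.27 − 11.02 = 318.25 m.
Head difference: h(PZ-1) − h(PZ-4) = 324.34 − 318.25 = 6.09 m.
Hydraulic gradient: i = |Δh| / L = 6.09 / 977 = 0.00623.

i ≈ 0.00623 m/m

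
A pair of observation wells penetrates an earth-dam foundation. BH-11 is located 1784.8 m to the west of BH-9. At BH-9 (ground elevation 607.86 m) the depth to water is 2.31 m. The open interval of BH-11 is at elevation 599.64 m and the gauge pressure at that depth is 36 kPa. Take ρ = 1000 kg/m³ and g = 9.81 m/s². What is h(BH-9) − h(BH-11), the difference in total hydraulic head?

Total head at BH-9: h = 607.86 − 2.31 = 605.55 m.
Pressure head at BH-11: ψ = P/(ρg) = 36×1000 / (1000 × 9.81) = 3.67 m.
Total head at BH-11: h = z + ψ = 599.64 + 3.67 = 603.31 m.
Head difference: h(BH-9) − h(BH-11) = 605.55 − 603.31 = 2.24 m.

Δh ≈ 2.24 m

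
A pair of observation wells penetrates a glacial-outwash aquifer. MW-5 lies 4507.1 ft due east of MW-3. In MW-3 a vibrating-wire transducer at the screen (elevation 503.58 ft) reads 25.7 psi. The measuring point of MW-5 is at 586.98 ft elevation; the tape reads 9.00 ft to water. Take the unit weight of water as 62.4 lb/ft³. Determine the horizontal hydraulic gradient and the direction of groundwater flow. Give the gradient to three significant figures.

i ≈ 0.00335; groundwater flows toward the west

Pressure head at MW-3: ψ = 144·P/γ = 144 × 25.7 / 62.4 = 59.31 ft.
Total head at MW-3: h = z + ψ = 503.58 + 59.31 = 562.89 ft.
Total head at MW-5: h = 586.98 − 9.00 = 577.98 ft.
Head difference: h(MW-3) − h(MW-5) = 562.89 − 577.98 = -15.09 ft.
Hydraulic gradient: i = |Δh| / L = 15.09 / 4507.1 = 0.00335.
Flow is from higher to lower head: from MW-5 toward MW-3, i.e. toward the west.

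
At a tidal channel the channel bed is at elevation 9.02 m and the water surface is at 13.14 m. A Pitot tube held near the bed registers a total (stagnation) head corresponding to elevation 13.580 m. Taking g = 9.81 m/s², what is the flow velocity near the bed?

v ≈ 2.94 m/s

Near the bed, under hydrostatic conditions, the piezometric head (z + ψ) equals the free-surface elevation, 13.14 m.
Velocity head = total − piezometric = 13.580 − 13.14 = 0.440 m.
v = √(2g·h_v) = √(2 × 9.81 × 0.440) = 2.94 m/s.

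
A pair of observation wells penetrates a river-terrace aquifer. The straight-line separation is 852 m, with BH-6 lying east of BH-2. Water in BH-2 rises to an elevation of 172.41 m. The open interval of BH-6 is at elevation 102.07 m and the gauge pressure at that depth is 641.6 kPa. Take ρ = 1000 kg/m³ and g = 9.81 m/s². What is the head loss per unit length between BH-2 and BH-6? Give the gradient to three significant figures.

i ≈ 0.00580 m/m

Total head at BH-2: h = 172.41 m (water level in the piezometer is the total head).
Pressure head at BH-6: ψ = P/(ρg) = 641.6×1000 / (1000 × 9.81) = 65.40 m.
Total head at BH-6: h = z + ψ = 102.07 + 65.40 = 167.47 m.
Head difference: h(BH-2) − h(BH-6) = 172.41 − 167.47 = 4.94 m.
Hydraulic gradient: i = |Δh| / L = 4.94 / 852 = 0.00580.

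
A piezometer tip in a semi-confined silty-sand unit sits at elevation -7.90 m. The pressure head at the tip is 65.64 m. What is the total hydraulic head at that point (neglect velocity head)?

h ≈ 57.74 m

h = z + ψ = -7.90 + 65.64 = 57.74 m.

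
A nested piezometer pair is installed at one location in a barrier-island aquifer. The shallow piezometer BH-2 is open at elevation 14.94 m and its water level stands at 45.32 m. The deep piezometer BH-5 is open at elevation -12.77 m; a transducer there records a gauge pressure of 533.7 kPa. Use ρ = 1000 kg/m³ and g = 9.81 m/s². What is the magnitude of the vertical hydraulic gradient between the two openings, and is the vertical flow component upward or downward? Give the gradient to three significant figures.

|i_v| ≈ 0.133; vertical flow is downward

Total head at BH-2: h = 45.32 m (water level in the standpipe).
Pressure head at BH-5: ψ = P/(ρg) = 533.7×1000 / (1000 × 9.81) = 54.40 m.
Total head at BH-5: h = z + ψ = -12.77 + 54.40 = 41.63 m.
Δh = h(BH-2) − h(BH-5) = 45.32 − 41.63 = 3.69 m.
Vertical separation Δz = 14.94 − (-12.77) = 27.71 m.
|i_v| = |Δh| / Δz = 3.69 / 27.71 = 0.133.
Head is higher in the shallow piezometer, so vertical flow is downward (recharge condition).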